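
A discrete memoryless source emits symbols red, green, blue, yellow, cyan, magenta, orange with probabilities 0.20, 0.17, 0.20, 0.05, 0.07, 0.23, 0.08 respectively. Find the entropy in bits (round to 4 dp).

H = −Σ pᵢ log₂ pᵢ.
−0.20·log₂(0.20) = 0.4644
−0.17·log₂(0.17) = 0.4346
−0.20·log₂(0.20) = 0.4644
−0.05·log₂(0.05) = 0.2161
−0.07·log₂(0.07) = 0.2686
−0.23·log₂(0.23) = 0.4877
−0.08·log₂(0.08) = 0.2915
Sum ≈ 2.6272 → 2.6272 bits.

2.6272 bits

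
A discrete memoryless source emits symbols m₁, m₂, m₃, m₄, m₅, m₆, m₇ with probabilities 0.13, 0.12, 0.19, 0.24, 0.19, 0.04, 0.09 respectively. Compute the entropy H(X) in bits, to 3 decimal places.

H = −Σ pᵢ log₂ pᵢ.
−0.13·log₂(0.13) = 0.3826
−0.12·log₂(0.12) = 0.3671
−0.19·log₂(0.19) = 0.4552
−0.24·log₂(0.24) = 0.4941
−0.19·log₂(0.19) = 0.4552
−0.04·log₂(0.04) = 0.1858
−0.09·log₂(0.09) = 0.3127
Sum ≈ 2.6527 → 2.653 bits.

2.653 bits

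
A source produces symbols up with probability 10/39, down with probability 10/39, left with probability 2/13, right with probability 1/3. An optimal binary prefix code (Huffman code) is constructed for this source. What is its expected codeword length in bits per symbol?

Repeatedly combine the two least-probable nodes; the expected code length is the sum of the merged weights.
merge 2/13 + 10/39 → 16/39
merge 10/39 + 1/3 → 23/39
merge 16/39 + 23/39 → 1
L = 16/39 + 23/39 + 1 = 2 bits/symbol.

2 bits/symbol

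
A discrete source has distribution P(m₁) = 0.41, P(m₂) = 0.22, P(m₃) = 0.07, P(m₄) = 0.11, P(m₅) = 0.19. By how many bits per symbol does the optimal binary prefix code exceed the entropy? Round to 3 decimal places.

0.058 bits

Entropy H = −Σ p log₂ p ≈ 2.0820 bits.
Huffman merges: 7/100+11/100→9/50; 9/50+19/100→37/100; 11/50+37/100→59/100; 41/100+59/100→1. L = 107/50 ≈ 2.1400.
L − H = 2.1400 − 2.0820 = 0.058 bits.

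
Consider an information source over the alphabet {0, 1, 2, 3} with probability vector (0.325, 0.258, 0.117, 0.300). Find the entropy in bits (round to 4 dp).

H = −Σ pᵢ log₂ pᵢ.
−0.325·log₂(0.325) = 0.5270
−0.258·log₂(0.258) = 0.5043
−0.117·log₂(0.117) = 0.3622
−0.300·log₂(0.300) = 0.5211
Sum ≈ 1.9145 → 1.9145 bits.

1.9145 bits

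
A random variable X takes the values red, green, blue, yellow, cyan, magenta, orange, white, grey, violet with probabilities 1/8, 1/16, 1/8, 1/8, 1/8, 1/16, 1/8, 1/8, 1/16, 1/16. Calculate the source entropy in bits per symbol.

3.25 bits

Each probability is a power of 1/2, so log₂(1/p) is an integer.
H = Σ p·log₂(1/p) = 1/8·3 + 1/16·4 + 1/8·3 + 1/8·3 + 1/8·3 + 1/16·4 + 1/8·3 + 1/8·3 + 1/16·4 + 1/16·4 = 3.25 bits.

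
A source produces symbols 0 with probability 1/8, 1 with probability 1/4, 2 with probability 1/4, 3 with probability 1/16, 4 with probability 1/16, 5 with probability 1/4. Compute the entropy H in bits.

2.375 bits

Each probability is a power of 1/2, so log₂(1/p) is an integer.
H = Σ p·log₂(1/p) = 1/8·3 + 1/4·2 + 1/4·2 + 1/16·4 + 1/16·4 + 1/4·2 = 2.375 bits.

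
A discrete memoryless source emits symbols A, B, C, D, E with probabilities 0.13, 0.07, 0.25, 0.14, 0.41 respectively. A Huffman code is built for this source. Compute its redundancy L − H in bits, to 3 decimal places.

Entropy H = −Σ p log₂ p ≈ 2.0757 bits.
Huffman merges: 7/100+13/100→1/5; 7/50+1/5→17/50; 1/4+17/50→59/100; 41/100+59/100→1. L = 213/100 ≈ 2.1300.
L − H = 2.1300 − 2.0757 = 0.054 bits.

0.054 bits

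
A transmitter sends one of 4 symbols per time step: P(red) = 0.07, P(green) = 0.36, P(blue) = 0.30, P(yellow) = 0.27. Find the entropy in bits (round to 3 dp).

H = −Σ pᵢ log₂ pᵢ.
−0.07·log₂(0.07) = 0.2686
−0.36·log₂(0.36) = 0.5306
−0.30·log₂(0.30) = 0.5211
−0.27·log₂(0.27) = 0.5100
Sum ≈ 1.8303 → 1.830 bits.

1.830 bits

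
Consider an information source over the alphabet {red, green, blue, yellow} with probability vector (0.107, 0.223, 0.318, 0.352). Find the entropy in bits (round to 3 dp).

H = −Σ pᵢ log₂ pᵢ.
−0.107·log₂(0.107) = 0.3450
−0.223·log₂(0.223) = 0.4828
−0.318·log₂(0.318) = 0.5256
−0.352·log₂(0.352) = 0.5302
Sum ≈ 1.8836 → 1.884 bits.

1.884 bits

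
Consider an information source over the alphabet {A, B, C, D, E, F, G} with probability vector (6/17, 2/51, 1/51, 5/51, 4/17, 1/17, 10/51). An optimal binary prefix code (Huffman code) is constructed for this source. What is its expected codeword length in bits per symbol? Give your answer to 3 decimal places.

Repeatedly combine the two least-probable nodes; the expected code length is the sum of the merged weights.
merge 1/51 + 2/51 → 1/17
merge 1/17 + 1/17 → 2/17
merge 5/51 + 2/17 → 11/51
merge 10/51 + 11/51 → 7/17
merge 4/17 + 6/17 → 10/17
merge 7/17 + 10/17 → 1
L = 1/17 + 2/17 + 11/51 + 7/17 + 10/17 + 1 = 122/51 ≈ 2.392 bits/symbol.

2.392 bits/symbol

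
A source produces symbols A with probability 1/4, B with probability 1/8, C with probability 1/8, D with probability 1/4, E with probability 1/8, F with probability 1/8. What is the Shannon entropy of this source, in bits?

Each probability is a power of 1/2, so log₂(1/p) is an integer.
H = Σ p·log₂(1/p) = 1/4·2 + 1/8·3 + 1/8·3 + 1/4·2 + 1/8·3 + 1/8·3 = 2.5 bits.

2.5 bits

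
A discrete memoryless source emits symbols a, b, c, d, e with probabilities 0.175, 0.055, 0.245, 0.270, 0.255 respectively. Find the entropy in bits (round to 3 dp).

H = −Σ pᵢ log₂ pᵢ.
−0.175·log₂(0.175) = 0.4401
−0.055·log₂(0.055) = 0.2301
−0.245·log₂(0.245) = 0.4971
−0.270·log₂(0.270) = 0.5100
−0.255·log₂(0.255) = 0.5027
Sum ≈ 2.1801 → 2.180 bits.

2.180 bits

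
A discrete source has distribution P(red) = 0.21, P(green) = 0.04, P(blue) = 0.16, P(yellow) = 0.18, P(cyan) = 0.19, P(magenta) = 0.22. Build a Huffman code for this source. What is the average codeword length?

Repeatedly combine the two least-probable nodes; the expected code length is the sum of the merged weights.
merge 1/25 + 4/25 → 1/5
merge 9/50 + 19/100 → 37/100
merge 1/5 + 21/100 → 41/100
merge 11/50 + 37/100 → 59/100
merge 41/100 + 59/100 → 1
L = 1/5 + 37/100 + 41/100 + 59/100 + 1 = 257/100 = 2.57 bits/symbol.

2.57 bits/symbol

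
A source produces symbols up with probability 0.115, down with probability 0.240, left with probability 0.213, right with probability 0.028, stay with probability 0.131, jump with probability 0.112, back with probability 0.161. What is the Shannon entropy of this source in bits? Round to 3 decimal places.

H = −Σ pᵢ log₂ pᵢ.
−0.115·log₂(0.115) = 0.3588
−0.240·log₂(0.240) = 0.4941
−0.213·log₂(0.213) = 0.4752
−0.028·log₂(0.028) = 0.1444
−0.131·log₂(0.131) = 0.3841
−0.112·log₂(0.112) = 0.3537
−0.161·log₂(0.161) = 0.4242
Sum ≈ 2.6347 → 2.635 bits.

2.635 bits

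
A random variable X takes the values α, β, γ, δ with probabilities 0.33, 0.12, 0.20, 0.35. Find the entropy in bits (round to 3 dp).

H = −Σ pᵢ log₂ pᵢ.
−0.33·log₂(0.33) = 0.5278
−0.12·log₂(0.12) = 0.3671
−0.20·log₂(0.20) = 0.4644
−0.35·log₂(0.35) = 0.5301
Sum ≈ 1.8894 → 1.889 bits.

1.889 bits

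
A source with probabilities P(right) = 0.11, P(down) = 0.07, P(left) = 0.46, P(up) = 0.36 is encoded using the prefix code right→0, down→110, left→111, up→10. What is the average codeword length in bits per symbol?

L̄ = Σ pᵢ·ℓᵢ = 0.11·1 + 0.07·3 + 0.46·3 + 0.36·2 = 2.42 bits/symbol.

2.42 bits/symbol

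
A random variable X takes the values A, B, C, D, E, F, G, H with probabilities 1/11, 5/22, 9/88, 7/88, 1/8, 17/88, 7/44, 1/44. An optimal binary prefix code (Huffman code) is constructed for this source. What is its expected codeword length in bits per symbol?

2.875 bits/symbol

Repeatedly combine the two least-probable nodes; the expected code length is the sum of the merged weights.
merge 1/44 + 7/88 → 9/88
merge 1/11 + 9/88 → 17/88
merge 9/88 + 1/8 → 5/22
merge 7/44 + 17/88 → 31/88
merge 17/88 + 5/22 → 37/88
merge 5/22 + 31/88 → 51/88
merge 37/88 + 51/88 → 1
L = 9/88 + 17/88 + 5/22 + 31/88 + 37/88 + 51/88 + 1 = 23/8 = 2.875 bits/symbol.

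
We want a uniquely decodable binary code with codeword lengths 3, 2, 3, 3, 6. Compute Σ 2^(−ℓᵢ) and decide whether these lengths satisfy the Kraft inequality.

0.640625; yes

With common denominator 2^6 = 64: Σ 2^(−ℓᵢ) = 8/64 + 16/64 + 8/64 + 8/64 + 1/64 = 41/64 = 0.640625.
Kraft's inequality requires Σ ≤ 1; here Σ = 0.640625 ≤ 1, so such a prefix code exists.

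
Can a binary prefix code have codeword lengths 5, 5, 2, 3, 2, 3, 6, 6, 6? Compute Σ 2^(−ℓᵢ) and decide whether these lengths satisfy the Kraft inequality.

With common denominator 2^6 = 64: Σ 2^(−ℓᵢ) = 2/64 + 2/64 + 16/64 + 8/64 + 16/64 + 8/64 + 1/64 + 1/64 + 1/64 = 55/64 = 0.859375.
Kraft's inequality requires Σ ≤ 1; here Σ = 0.859375 ≤ 1, so such a prefix code exists.

0.859375; yes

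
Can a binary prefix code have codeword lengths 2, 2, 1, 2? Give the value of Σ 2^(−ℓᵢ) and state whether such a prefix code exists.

With common denominator 2^2 = 4: Σ 2^(−ℓᵢ) = 1/4 + 1/4 + 2/4 + 1/4 = 5/4 = 1.25.
Kraft's inequality requires Σ ≤ 1; here Σ = 1.25 > 1, so no such prefix code exists.

1.25; no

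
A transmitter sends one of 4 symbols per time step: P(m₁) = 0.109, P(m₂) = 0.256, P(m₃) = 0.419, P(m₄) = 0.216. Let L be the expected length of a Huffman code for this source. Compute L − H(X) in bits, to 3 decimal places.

Entropy H = −Σ p log₂ p ≈ 1.8552 bits.
Huffman merges: 109/1000+27/125→13/40; 32/125+13/40→581/1000; 419/1000+581/1000→1. L = 953/500 ≈ 1.9060.
L − H = 1.9060 − 1.8552 = 0.051 bits.

0.051 bits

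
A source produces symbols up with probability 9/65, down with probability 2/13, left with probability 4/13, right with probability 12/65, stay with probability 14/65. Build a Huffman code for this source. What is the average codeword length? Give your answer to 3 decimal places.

Repeatedly combine the two least-probable nodes; the expected code length is the sum of the merged weights.
merge 9/65 + 2/13 → 19/65
merge 12/65 + 14/65 → 2/5
merge 19/65 + 4/13 → 3/5
merge 2/5 + 3/5 → 1
L = 19/65 + 2/5 + 3/5 + 1 = 149/65 ≈ 2.292 bits/symbol.

2.292 bits/symbol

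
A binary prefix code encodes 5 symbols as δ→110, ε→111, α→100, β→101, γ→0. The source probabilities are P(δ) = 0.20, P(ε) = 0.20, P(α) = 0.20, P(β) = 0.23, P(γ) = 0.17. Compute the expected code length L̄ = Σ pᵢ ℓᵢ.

L̄ = Σ pᵢ·ℓᵢ = 0.20·3 + 0.20·3 + 0.20·3 + 0.23·3 + 0.17·1 = 2.66 bits/symbol.

2.66 bits/symbol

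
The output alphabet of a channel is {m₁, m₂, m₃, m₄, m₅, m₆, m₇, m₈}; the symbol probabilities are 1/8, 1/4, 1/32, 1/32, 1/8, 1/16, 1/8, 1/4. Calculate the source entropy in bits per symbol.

2.6875 bits

Each probability is a power of 1/2, so log₂(1/p) is an integer.
H = Σ p·log₂(1/p) = 1/8·3 + 1/4·2 + 1/32·5 + 1/32·5 + 1/8·3 + 1/16·4 + 1/8·3 + 1/4·2 = 2.6875 bits.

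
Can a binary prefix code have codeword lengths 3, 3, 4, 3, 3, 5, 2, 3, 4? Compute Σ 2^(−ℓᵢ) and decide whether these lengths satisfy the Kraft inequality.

With common denominator 2^5 = 32: Σ 2^(−ℓᵢ) = 4/32 + 4/32 + 2/32 + 4/32 + 4/32 + 1/32 + 8/32 + 4/32 + 2/32 = 33/32 = 1.03125.
Kraft's inequality requires Σ ≤ 1; here Σ = 1.03125 > 1, so no such prefix code exists.

1.03125; no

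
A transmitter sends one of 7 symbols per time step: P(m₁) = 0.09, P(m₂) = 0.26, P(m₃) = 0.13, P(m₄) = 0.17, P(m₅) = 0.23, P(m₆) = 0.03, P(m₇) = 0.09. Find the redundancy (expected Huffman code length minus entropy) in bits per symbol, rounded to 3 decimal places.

0.043 bits

Entropy H = −Σ p log₂ p ≈ 2.5873 bits.
Huffman merges: 3/100+9/100→3/25; 9/100+3/25→21/100; 13/100+17/100→3/10; 21/100+23/100→11/25; 13/50+3/10→14/25; 11/25+14/25→1. L = 263/100 ≈ 2.6300.
L − H = 2.6300 − 2.5873 = 0.043 bits.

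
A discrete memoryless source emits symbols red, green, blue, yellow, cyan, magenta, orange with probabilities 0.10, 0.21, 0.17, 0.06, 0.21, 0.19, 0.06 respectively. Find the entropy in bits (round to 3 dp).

H = −Σ pᵢ log₂ pᵢ.
−0.10·log₂(0.10) = 0.3322
−0.21·log₂(0.21) = 0.4728
−0.17·log₂(0.17) = 0.4346
−0.06·log₂(0.06) = 0.2435
−0.21·log₂(0.21) = 0.4728
−0.19·log₂(0.19) = 0.4552
−0.06·log₂(0.06) = 0.2435
Sum ≈ 2.6547 → 2.655 bits.

2.655 bits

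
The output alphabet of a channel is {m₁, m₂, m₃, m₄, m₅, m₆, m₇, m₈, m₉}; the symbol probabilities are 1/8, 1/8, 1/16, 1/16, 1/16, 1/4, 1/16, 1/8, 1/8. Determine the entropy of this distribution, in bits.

3 bits

Each probability is a power of 1/2, so log₂(1/p) is an integer.
H = Σ p·log₂(1/p) = 1/8·3 + 1/8·3 + 1/16·4 + 1/16·4 + 1/16·4 + 1/4·2 + 1/16·4 + 1/8·3 + 1/8·3 = 3 bits.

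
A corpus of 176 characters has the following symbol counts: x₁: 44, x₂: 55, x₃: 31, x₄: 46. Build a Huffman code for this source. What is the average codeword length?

Probabilities are the counts divided by 176.
Repeatedly combine the two least-probable nodes; the expected code length is the sum of the merged weights.
merge 31/176 + 1/4 → 75/176
merge 23/88 + 5/16 → 101/176
merge 75/176 + 101/176 → 1
L = 75/176 + 101/176 + 1 = 2 bits/symbol.

2 bits/symbol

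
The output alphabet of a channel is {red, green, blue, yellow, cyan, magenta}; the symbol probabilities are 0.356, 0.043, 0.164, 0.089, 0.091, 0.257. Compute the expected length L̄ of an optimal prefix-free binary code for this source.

Repeatedly combine the two least-probable nodes; the expected code length is the sum of the merged weights.
merge 43/1000 + 89/1000 → 33/250
merge 91/1000 + 33/250 → 223/1000
merge 41/250 + 223/1000 → 387/1000
merge 257/1000 + 89/250 → 613/1000
merge 387/1000 + 613/1000 → 1
L = 33/250 + 223/1000 + 387/1000 + 613/1000 + 1 = 471/200 = 2.355 bits/symbol.

2.355 bits/symbol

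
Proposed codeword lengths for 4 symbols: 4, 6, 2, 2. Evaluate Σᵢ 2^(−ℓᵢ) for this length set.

0.578125

With common denominator 2^6 = 64: Σ 2^(−ℓᵢ) = 4/64 + 1/64 + 16/64 + 16/64 = 37/64 = 0.578125.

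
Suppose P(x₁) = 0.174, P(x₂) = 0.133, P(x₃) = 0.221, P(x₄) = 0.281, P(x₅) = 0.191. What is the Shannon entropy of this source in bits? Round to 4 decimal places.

H = −Σ pᵢ log₂ pᵢ.
−0.174·log₂(0.174) = 0.4390
−0.133·log₂(0.133) = 0.3871
−0.221·log₂(0.221) = 0.4813
−0.281·log₂(0.281) = 0.5146
−0.191·log₂(0.191) = 0.4562
Sum ≈ 2.2782 → 2.2782 bits.

2.2782 bits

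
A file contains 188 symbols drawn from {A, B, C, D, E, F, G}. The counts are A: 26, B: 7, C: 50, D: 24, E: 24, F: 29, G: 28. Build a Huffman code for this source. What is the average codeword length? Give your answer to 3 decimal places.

Probabilities are the counts divided by 188.
Repeatedly combine the two least-probable nodes; the expected code length is the sum of the merged weights.
merge 7/188 + 6/47 → 31/188
merge 6/47 + 13/94 → 25/94
merge 7/47 + 29/188 → 57/188
merge 31/188 + 25/94 → 81/188
merge 25/94 + 57/188 → 107/188
merge 81/188 + 107/188 → 1
L = 31/188 + 25/94 + 57/188 + 81/188 + 107/188 + 1 = 257/94 ≈ 2.734 bits/symbol.

2.734 bits/symbol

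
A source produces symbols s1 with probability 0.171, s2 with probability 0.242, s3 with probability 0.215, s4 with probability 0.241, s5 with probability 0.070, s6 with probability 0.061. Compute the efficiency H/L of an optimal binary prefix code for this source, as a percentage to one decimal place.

Entropy H = −Σ p log₂ p ≈ 2.4173 bits.
Huffman merges: 61/1000+7/100→131/1000; 131/1000+171/1000→151/500; 43/200+241/1000→57/125; 121/500+151/500→68/125; 57/125+68/125→1. L = 2433/1000 ≈ 2.4330.
Efficiency = H/L = 2.4173/2.4330 = 99.4%.

99.4%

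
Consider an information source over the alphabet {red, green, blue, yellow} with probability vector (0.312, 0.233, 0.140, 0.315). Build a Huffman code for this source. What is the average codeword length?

2 bits/symbol

Repeatedly combine the two least-probable nodes; the expected code length is the sum of the merged weights.
merge 7/50 + 233/1000 → 373/1000
merge 39/125 + 63/200 → 627/1000
merge 373/1000 + 627/1000 → 1
L = 373/1000 + 627/1000 + 1 = 2 bits/symbol.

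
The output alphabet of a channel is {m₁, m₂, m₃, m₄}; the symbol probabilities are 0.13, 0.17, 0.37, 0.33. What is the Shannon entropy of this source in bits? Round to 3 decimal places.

H = −Σ pᵢ log₂ pᵢ.
−0.13·log₂(0.13) = 0.3826
−0.17·log₂(0.17) = 0.4346
−0.37·log₂(0.37) = 0.5307
−0.33·log₂(0.33) = 0.5278
Sum ≈ 1.8758 → 1.876 bits.

1.876 bits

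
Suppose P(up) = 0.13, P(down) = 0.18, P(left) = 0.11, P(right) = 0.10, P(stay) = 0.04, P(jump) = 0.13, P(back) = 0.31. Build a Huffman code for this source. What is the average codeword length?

2.65 bits/symbol

Repeatedly combine the two least-probable nodes; the expected code length is the sum of the merged weights.
merge 1/25 + 1/10 → 7/50
merge 11/100 + 13/100 → 6/25
merge 13/100 + 7/50 → 27/100
merge 9/50 + 6/25 → 21/50
merge 27/100 + 31/100 → 29/50
merge 21/50 + 29/50 → 1
L = 7/50 + 6/25 + 27/100 + 21/50 + 29/50 + 1 = 53/20 = 2.65 bits/symbol.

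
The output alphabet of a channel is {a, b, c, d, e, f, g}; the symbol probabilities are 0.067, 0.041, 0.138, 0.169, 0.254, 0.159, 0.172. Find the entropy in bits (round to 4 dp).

2.6388 bits

H = −Σ pᵢ log₂ pᵢ.
−0.067·log₂(0.067) = 0.2613
−0.041·log₂(0.041) = 0.1889
−0.138·log₂(0.138) = 0.3943
−0.169·log₂(0.169) = 0.4335
−0.254·log₂(0.254) = 0.5022
−0.159·log₂(0.159) = 0.4218
−0.172·log₂(0.172) = 0.4368
Sum ≈ 2.6388 → 2.6388 bits.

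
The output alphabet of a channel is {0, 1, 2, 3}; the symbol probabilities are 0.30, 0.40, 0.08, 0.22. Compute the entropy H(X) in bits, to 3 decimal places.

H = −Σ pᵢ log₂ pᵢ.
−0.30·log₂(0.30) = 0.5211
−0.40·log₂(0.40) = 0.5288
−0.08·log₂(0.08) = 0.2915
−0.22·log₂(0.22) = 0.4806
Sum ≈ 1.8219 → 1.822 bits.

1.822 bits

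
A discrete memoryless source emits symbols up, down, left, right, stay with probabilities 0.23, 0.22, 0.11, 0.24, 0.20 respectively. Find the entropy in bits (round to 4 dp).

H = −Σ pᵢ log₂ pᵢ.
−0.23·log₂(0.23) = 0.4877
−0.22·log₂(0.22) = 0.4806
−0.11·log₂(0.11) = 0.3503
−0.24·log₂(0.24) = 0.4941
−0.20·log₂(0.20) = 0.4644
Sum ≈ 2.2770 → 2.2770 bits.

2.2770 bits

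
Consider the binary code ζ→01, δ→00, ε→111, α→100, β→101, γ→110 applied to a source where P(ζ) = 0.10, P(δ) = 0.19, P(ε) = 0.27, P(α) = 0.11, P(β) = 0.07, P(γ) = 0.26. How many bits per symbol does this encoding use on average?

L̄ = Σ pᵢ·ℓᵢ = 0.10·2 + 0.19·2 + 0.27·3 + 0.11·3 + 0.07·3 + 0.26·3 = 2.71 bits/symbol.

2.71 bits/symbol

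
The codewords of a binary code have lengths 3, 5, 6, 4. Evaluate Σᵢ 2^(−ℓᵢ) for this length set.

0.234375

With common denominator 2^6 = 64: Σ 2^(−ℓᵢ) = 8/64 + 2/64 + 1/64 + 4/64 = 15/64 = 0.234375.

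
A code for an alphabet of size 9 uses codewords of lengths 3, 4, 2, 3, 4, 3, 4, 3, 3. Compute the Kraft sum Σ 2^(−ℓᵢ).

With common denominator 2^4 = 16: Σ 2^(−ℓᵢ) = 2/16 + 1/16 + 4/16 + 2/16 + 1/16 + 2/16 + 1/16 + 2/16 + 2/16 = 17/16 = 1.0625.

1.0625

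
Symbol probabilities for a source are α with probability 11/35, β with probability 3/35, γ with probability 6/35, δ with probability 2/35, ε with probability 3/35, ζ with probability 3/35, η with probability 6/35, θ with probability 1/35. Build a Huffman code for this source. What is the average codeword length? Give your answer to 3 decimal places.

Repeatedly combine the two least-probable nodes; the expected code length is the sum of the merged weights.
merge 1/35 + 2/35 → 3/35
merge 3/35 + 3/35 → 6/35
merge 3/35 + 3/35 → 6/35
merge 6/35 + 6/35 → 12/35
merge 6/35 + 6/35 → 12/35
merge 11/35 + 12/35 → 23/35
merge 12/35 + 23/35 → 1
L = 3/35 + 6/35 + 6/35 + 12/35 + 12/35 + 23/35 + 1 = 97/35 ≈ 2.771 bits/symbol.

2.771 bits/symbol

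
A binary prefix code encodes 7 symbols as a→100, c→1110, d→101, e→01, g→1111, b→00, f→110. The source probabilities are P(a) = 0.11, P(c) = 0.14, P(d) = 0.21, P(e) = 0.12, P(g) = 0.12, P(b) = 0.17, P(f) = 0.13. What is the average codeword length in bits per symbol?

L̄ = Σ pᵢ·ℓᵢ = 0.11·3 + 0.14·4 + 0.21·3 + 0.12·2 + 0.12·4 + 0.17·2 + 0.13·3 = 2.97 bits/symbol.

2.97 bits/symbol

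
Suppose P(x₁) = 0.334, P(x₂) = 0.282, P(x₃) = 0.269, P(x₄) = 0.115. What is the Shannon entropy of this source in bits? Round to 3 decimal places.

H = −Σ pᵢ log₂ pᵢ.
−0.334·log₂(0.334) = 0.5284
−0.282·log₂(0.282) = 0.5150
−0.269·log₂(0.269) = 0.5096
−0.115·log₂(0.115) = 0.3588
Sum ≈ 1.9118 → 1.912 bits.

1.912 bits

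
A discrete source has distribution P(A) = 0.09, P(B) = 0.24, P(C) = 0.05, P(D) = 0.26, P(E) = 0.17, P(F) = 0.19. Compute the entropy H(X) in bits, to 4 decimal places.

2.4180 bits

H = −Σ pᵢ log₂ pᵢ.
−0.09·log₂(0.09) = 0.3127
−0.24·log₂(0.24) = 0.4941
−0.05·log₂(0.05) = 0.2161
−0.26·log₂(0.26) = 0.5053
−0.17·log₂(0.17) = 0.4346
−0.19·log₂(0.19) = 0.4552
Sum ≈ 2.4180 → 2.4180 bits.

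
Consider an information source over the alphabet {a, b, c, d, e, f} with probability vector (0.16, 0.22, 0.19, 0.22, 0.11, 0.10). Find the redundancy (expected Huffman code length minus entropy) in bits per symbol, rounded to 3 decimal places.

Entropy H = −Σ p log₂ p ≈ 2.5219 bits.
Huffman merges: 1/10+11/100→21/100; 4/25+19/100→7/20; 21/100+11/50→43/100; 11/50+7/20→57/100; 43/100+57/100→1. L = 64/25 ≈ 2.5600.
L − H = 2.5600 − 2.5219 = 0.038 bits.

0.038 bits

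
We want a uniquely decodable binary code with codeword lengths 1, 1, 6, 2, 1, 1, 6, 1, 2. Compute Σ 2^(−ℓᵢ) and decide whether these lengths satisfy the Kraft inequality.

With common denominator 2^6 = 64: Σ 2^(−ℓᵢ) = 32/64 + 32/64 + 1/64 + 16/64 + 32/64 + 32/64 + 1/64 + 32/64 + 16/64 = 194/64 = 3.03125.
Kraft's inequality requires Σ ≤ 1; here Σ = 3.03125 > 1, so no such prefix code exists.

3.03125; no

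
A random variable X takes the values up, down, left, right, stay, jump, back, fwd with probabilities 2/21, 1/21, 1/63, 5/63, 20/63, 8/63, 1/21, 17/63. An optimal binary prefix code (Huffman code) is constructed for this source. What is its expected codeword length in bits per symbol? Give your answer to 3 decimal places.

2.587 bits/symbol

Repeatedly combine the two least-probable nodes; the expected code length is the sum of the merged weights.
merge 1/63 + 1/21 → 4/63
merge 1/21 + 4/63 → 1/9
merge 5/63 + 2/21 → 11/63
merge 1/9 + 8/63 → 5/21
merge 11/63 + 5/21 → 26/63
merge 17/63 + 20/63 → 37/63
merge 26/63 + 37/63 → 1
L = 4/63 + 1/9 + 11/63 + 5/21 + 26/63 + 37/63 + 1 = 163/63 ≈ 2.587 bits/symbol.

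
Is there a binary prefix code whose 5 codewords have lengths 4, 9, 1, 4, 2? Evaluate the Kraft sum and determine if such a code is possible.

0.876953125; yes

With common denominator 2^9 = 512: Σ 2^(−ℓᵢ) = 32/512 + 1/512 + 256/512 + 32/512 + 128/512 = 449/512 = 0.876953125.
Kraft's inequality requires Σ ≤ 1; here Σ = 0.876953125 ≤ 1, so such a prefix code exists.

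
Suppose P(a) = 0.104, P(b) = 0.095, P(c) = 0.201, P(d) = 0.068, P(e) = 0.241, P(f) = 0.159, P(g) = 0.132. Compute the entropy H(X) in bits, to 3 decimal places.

H = −Σ pᵢ log₂ pᵢ.
−0.104·log₂(0.104) = 0.3396
−0.095·log₂(0.095) = 0.3226
−0.201·log₂(0.201) = 0.4653
−0.068·log₂(0.068) = 0.2637
−0.241·log₂(0.241) = 0.4947
−0.159·log₂(0.159) = 0.4218
−0.132·log₂(0.132) = 0.3856
Sum ≈ 2.6934 → 2.693 bits.

2.693 bits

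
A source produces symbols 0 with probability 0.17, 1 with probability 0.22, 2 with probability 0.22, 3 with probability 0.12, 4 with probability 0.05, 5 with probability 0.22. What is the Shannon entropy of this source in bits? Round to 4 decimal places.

2.4595 bits

H = −Σ pᵢ log₂ pᵢ.
−0.17·log₂(0.17) = 0.4346
−0.22·log₂(0.22) = 0.4806
−0.22·log₂(0.22) = 0.4806
−0.12·log₂(0.12) = 0.3671
−0.05·log₂(0.05) = 0.2161
−0.22·log₂(0.22) = 0.4806
Sum ≈ 2.4595 → 2.4595 bits.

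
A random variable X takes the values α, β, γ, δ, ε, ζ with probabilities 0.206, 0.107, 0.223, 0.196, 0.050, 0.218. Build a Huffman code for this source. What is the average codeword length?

2.51 bits/symbol

Repeatedly combine the two least-probable nodes; the expected code length is the sum of the merged weights.
merge 1/20 + 107/1000 → 157/1000
merge 157/1000 + 49/250 → 353/1000
merge 103/500 + 109/500 → 53/125
merge 223/1000 + 353/1000 → 72/125
merge 53/125 + 72/125 → 1
L = 157/1000 + 353/1000 + 53/125 + 72/125 + 1 = 251/100 = 2.51 bits/symbol.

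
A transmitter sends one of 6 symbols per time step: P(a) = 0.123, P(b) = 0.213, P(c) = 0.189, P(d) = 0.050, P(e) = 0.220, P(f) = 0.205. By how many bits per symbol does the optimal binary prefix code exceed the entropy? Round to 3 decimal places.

Entropy H = −Σ p log₂ p ≈ 2.4667 bits.
Huffman merges: 1/20+123/1000→173/1000; 173/1000+189/1000→181/500; 41/200+213/1000→209/500; 11/50+181/500→291/500; 209/500+291/500→1. L = 507/200 ≈ 2.5350.
L − H = 2.5350 − 2.4667 = 0.068 bits.

0.068 bits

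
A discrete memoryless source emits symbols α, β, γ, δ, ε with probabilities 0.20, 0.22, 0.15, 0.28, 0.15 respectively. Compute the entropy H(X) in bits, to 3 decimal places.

2.280 bits

H = −Σ pᵢ log₂ pᵢ.
−0.20·log₂(0.20) = 0.4644
−0.22·log₂(0.22) = 0.4806
−0.15·log₂(0.15) = 0.4105
−0.28·log₂(0.28) = 0.5142
−0.15·log₂(0.15) = 0.4105
Sum ≈ 2.2803 → 2.280 bits.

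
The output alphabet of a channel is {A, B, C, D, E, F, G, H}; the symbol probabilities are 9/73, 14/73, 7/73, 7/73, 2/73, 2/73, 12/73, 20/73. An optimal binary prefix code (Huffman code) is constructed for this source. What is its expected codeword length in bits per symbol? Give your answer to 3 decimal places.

2.740 bits/symbol

Repeatedly combine the two least-probable nodes; the expected code length is the sum of the merged weights.
merge 2/73 + 2/73 → 4/73
merge 4/73 + 7/73 → 11/73
merge 7/73 + 9/73 → 16/73
merge 11/73 + 12/73 → 23/73
merge 14/73 + 16/73 → 30/73
merge 20/73 + 23/73 → 43/73
merge 30/73 + 43/73 → 1
L = 4/73 + 11/73 + 16/73 + 23/73 + 30/73 + 43/73 + 1 = 200/73 ≈ 2.740 bits/symbol.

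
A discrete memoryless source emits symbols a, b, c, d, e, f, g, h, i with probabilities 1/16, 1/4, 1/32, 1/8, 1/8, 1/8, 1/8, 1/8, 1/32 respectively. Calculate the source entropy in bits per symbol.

2.9375 bits

Each probability is a power of 1/2, so log₂(1/p) is an integer.
H = Σ p·log₂(1/p) = 1/16·4 + 1/4·2 + 1/32·5 + 1/8·3 + 1/8·3 + 1/8·3 + 1/8·3 + 1/8·3 + 1/32·5 = 2.9375 bits.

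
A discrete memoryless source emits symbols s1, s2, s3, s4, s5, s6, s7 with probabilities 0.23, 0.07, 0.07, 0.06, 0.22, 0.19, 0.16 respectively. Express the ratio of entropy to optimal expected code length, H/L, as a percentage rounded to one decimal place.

Entropy H = −Σ p log₂ p ≈ 2.6271 bits.
Huffman merges: 3/50+7/100→13/100; 7/100+13/100→1/5; 4/25+19/100→7/20; 1/5+11/50→21/50; 23/100+7/20→29/50; 21/50+29/50→1. L = 67/25 ≈ 2.6800.
Efficiency = H/L = 2.6271/2.6800 = 98.0%.

98.0%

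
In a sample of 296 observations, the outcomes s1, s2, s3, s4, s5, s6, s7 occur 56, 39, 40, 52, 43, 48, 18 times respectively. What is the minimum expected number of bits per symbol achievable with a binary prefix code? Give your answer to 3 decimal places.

2.811 bits/symbol

Probabilities are the counts divided by 296.
Repeatedly combine the two least-probable nodes; the expected code length is the sum of the merged weights.
merge 9/148 + 39/296 → 57/296
merge 5/37 + 43/296 → 83/296
merge 6/37 + 13/74 → 25/74
merge 7/37 + 57/296 → 113/296
merge 83/296 + 25/74 → 183/296
merge 113/296 + 183/296 → 1
L = 57/296 + 83/296 + 25/74 + 113/296 + 183/296 + 1 = 104/37 ≈ 2.811 bits/symbol.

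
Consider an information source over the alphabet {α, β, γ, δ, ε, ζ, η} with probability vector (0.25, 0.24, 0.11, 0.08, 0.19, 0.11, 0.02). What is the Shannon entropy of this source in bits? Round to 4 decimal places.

2.5543 bits

H = −Σ pᵢ log₂ pᵢ.
−0.25·log₂(0.25) = 0.5000
−0.24·log₂(0.24) = 0.4941
−0.11·log₂(0.11) = 0.3503
−0.08·log₂(0.08) = 0.2915
−0.19·log₂(0.19) = 0.4552
−0.11·log₂(0.11) = 0.3503
−0.02·log₂(0.02) = 0.1129
Sum ≈ 2.5543 → 2.5543 bits.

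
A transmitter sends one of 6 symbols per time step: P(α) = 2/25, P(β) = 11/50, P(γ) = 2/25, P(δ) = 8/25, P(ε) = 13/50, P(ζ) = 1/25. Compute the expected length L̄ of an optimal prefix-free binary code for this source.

Repeatedly combine the two least-probable nodes; the expected code length is the sum of the merged weights.
merge 1/25 + 2/25 → 3/25
merge 2/25 + 3/25 → 1/5
merge 1/5 + 11/50 → 21/50
merge 13/50 + 8/25 → 29/50
merge 21/50 + 29/50 → 1
L = 3/25 + 1/5 + 21/50 + 29/50 + 1 = 58/25 = 2.32 bits/symbol.

2.32 bits/symbol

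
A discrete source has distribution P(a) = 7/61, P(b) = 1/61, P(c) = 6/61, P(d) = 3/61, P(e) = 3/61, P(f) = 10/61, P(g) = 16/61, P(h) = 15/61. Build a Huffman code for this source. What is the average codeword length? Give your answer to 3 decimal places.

2.672 bits/symbol

Repeatedly combine the two least-probable nodes; the expected code length is the sum of the merged weights.
merge 1/61 + 3/61 → 4/61
merge 3/61 + 4/61 → 7/61
merge 6/61 + 7/61 → 13/61
merge 7/61 + 10/61 → 17/61
merge 13/61 + 15/61 → 28/61
merge 16/61 + 17/61 → 33/61
merge 28/61 + 33/61 → 1
L = 4/61 + 7/61 + 13/61 + 17/61 + 28/61 + 33/61 + 1 = 163/61 ≈ 2.672 bits/symbol.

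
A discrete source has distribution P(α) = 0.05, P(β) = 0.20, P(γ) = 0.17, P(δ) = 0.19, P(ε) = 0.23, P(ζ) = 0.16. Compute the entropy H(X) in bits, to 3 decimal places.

H = −Σ pᵢ log₂ pᵢ.
−0.05·log₂(0.05) = 0.2161
−0.20·log₂(0.20) = 0.4644
−0.17·log₂(0.17) = 0.4346
−0.19·log₂(0.19) = 0.4552
−0.23·log₂(0.23) = 0.4877
−0.16·log₂(0.16) = 0.4230
Sum ≈ 2.4810 → 2.481 bits.

2.481 bits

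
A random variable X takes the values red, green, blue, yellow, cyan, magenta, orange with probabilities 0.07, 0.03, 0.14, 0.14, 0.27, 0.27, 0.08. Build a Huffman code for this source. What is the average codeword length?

2.56 bits/symbol

Repeatedly combine the two least-probable nodes; the expected code length is the sum of the merged weights.
merge 3/100 + 7/100 → 1/10
merge 2/25 + 1/10 → 9/50
merge 7/50 + 7/50 → 7/25
merge 9/50 + 27/100 → 9/20
merge 27/100 + 7/25 → 11/20
merge 9/20 + 11/20 → 1
L = 1/10 + 9/50 + 7/25 + 9/20 + 11/20 + 1 = 64/25 = 2.56 bits/symbol.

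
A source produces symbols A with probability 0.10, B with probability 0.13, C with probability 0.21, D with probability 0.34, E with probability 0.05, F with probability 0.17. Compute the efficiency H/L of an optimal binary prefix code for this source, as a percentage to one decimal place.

Entropy H = −Σ p log₂ p ≈ 2.3675 bits.
Huffman merges: 1/20+1/10→3/20; 13/100+3/20→7/25; 17/100+21/100→19/50; 7/25+17/50→31/50; 19/50+31/50→1. L = 243/100 ≈ 2.4300.
Efficiency = H/L = 2.3675/2.4300 = 97.4%.

97.4%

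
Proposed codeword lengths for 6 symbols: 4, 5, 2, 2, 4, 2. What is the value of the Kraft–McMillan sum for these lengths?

With common denominator 2^5 = 32: Σ 2^(−ℓᵢ) = 2/32 + 1/32 + 8/32 + 8/32 + 2/32 + 8/32 = 29/32 = 0.90625.

0.90625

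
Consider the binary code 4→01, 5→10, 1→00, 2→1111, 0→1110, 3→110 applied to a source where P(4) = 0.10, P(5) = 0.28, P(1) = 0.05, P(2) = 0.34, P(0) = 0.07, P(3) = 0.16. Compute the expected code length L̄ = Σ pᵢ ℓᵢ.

2.98 bits/symbol

L̄ = Σ pᵢ·ℓᵢ = 0.10·2 + 0.28·2 + 0.05·2 + 0.34·4 + 0.07·4 + 0.16·3 = 2.98 bits/symbol.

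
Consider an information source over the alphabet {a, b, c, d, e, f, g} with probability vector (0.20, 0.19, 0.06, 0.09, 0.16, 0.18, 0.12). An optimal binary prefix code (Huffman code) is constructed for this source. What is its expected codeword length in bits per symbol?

Repeatedly combine the two least-probable nodes; the expected code length is the sum of the merged weights.
merge 3/50 + 9/100 → 3/20
merge 3/25 + 3/20 → 27/100
merge 4/25 + 9/50 → 17/50
merge 19/100 + 1/5 → 39/100
merge 27/100 + 17/50 → 61/100
merge 39/100 + 61/100 → 1
L = 3/20 + 27/100 + 17/50 + 39/100 + 61/100 + 1 = 69/25 = 2.76 bits/symbol.

2.76 bits/symbol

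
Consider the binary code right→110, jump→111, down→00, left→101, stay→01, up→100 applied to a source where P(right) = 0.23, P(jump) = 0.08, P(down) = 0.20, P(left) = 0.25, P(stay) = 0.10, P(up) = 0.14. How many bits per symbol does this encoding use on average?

2.7 bits/symbol

L̄ = Σ pᵢ·ℓᵢ = 0.23·3 + 0.08·3 + 0.20·2 + 0.25·3 + 0.10·2 + 0.14·3 = 2.7 bits/symbol.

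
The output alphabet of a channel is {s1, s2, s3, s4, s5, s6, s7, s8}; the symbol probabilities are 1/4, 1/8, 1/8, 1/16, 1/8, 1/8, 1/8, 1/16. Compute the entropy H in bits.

2.875 bits

Each probability is a power of 1/2, so log₂(1/p) is an integer.
H = Σ p·log₂(1/p) = 1/4·2 + 1/8·3 + 1/8·3 + 1/16·4 + 1/8·3 + 1/8·3 + 1/8·3 + 1/16·4 = 2.875 bits.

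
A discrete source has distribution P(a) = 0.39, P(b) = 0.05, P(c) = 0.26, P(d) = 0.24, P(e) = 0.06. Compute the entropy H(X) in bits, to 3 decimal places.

1.989 bits

H = −Σ pᵢ log₂ pᵢ.
−0.39·log₂(0.39) = 0.5298
−0.05·log₂(0.05) = 0.2161
−0.26·log₂(0.26) = 0.5053
−0.24·log₂(0.24) = 0.4941
−0.06·log₂(0.06) = 0.2435
Sum ≈ 1.9888 → 1.989 bits.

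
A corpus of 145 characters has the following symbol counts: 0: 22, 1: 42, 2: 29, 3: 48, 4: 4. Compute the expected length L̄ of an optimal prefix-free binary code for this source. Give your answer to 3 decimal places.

Probabilities are the counts divided by 145.
Repeatedly combine the two least-probable nodes; the expected code length is the sum of the merged weights.
merge 4/145 + 22/145 → 26/145
merge 26/145 + 1/5 → 11/29
merge 42/145 + 48/145 → 18/29
merge 11/29 + 18/29 → 1
L = 26/145 + 11/29 + 18/29 + 1 = 316/145 ≈ 2.179 bits/symbol.

2.179 bits/symbol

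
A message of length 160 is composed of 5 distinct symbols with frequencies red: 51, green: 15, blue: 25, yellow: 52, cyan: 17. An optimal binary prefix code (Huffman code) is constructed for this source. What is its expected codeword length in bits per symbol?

Probabilities are the counts divided by 160.
Repeatedly combine the two least-probable nodes; the expected code length is the sum of the merged weights.
merge 3/32 + 17/160 → 1/5
merge 5/32 + 1/5 → 57/160
merge 51/160 + 13/40 → 103/160
merge 57/160 + 103/160 → 1
L = 1/5 + 57/160 + 103/160 + 1 = 11/5 = 2.2 bits/symbol.

2.2 bits/symbol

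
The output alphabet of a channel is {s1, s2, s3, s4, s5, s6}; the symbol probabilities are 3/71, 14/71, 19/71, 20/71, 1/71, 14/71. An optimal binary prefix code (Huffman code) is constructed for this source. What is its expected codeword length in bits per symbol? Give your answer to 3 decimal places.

2.310 bits/symbol

Repeatedly combine the two least-probable nodes; the expected code length is the sum of the merged weights.
merge 1/71 + 3/71 → 4/71
merge 4/71 + 14/71 → 18/71
merge 14/71 + 18/71 → 32/71
merge 19/71 + 20/71 → 39/71
merge 32/71 + 39/71 → 1
L = 4/71 + 18/71 + 32/71 + 39/71 + 1 = 164/71 ≈ 2.310 bits/symbol.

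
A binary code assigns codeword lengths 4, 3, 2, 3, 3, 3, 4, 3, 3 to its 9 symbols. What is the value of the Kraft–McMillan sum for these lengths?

With common denominator 2^4 = 16: Σ 2^(−ℓᵢ) = 1/16 + 2/16 + 4/16 + 2/16 + 2/16 + 2/16 + 1/16 + 2/16 + 2/16 = 18/16 = 1.125.

1.125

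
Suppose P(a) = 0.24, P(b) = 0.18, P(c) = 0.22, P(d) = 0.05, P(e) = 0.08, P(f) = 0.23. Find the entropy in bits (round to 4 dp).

H = −Σ pᵢ log₂ pᵢ.
−0.24·log₂(0.24) = 0.4941
−0.18·log₂(0.18) = 0.4453
−0.22·log₂(0.22) = 0.4806
−0.05·log₂(0.05) = 0.2161
−0.08·log₂(0.08) = 0.2915
−0.23·log₂(0.23) = 0.4877
Sum ≈ 2.4153 → 2.4153 bits.

2.4153 bits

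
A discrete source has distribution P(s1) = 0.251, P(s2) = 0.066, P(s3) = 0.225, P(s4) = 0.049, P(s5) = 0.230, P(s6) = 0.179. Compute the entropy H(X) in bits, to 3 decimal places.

2.389 bits

H = −Σ pᵢ log₂ pᵢ.
−0.251·log₂(0.251) = 0.5006
−0.066·log₂(0.066) = 0.2588
−0.225·log₂(0.225) = 0.4842
−0.049·log₂(0.049) = 0.2132
−0.230·log₂(0.230) = 0.4877
−0.179·log₂(0.179) = 0.4443
Sum ≈ 2.3887 → 2.389 bits.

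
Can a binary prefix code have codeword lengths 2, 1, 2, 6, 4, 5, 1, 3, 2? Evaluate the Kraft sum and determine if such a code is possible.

With common denominator 2^6 = 64: Σ 2^(−ℓᵢ) = 16/64 + 32/64 + 16/64 + 1/64 + 4/64 + 2/64 + 32/64 + 8/64 + 16/64 = 127/64 = 1.984375.
Kraft's inequality requires Σ ≤ 1; here Σ = 1.984375 > 1, so no such prefix code exists.

1.984375; no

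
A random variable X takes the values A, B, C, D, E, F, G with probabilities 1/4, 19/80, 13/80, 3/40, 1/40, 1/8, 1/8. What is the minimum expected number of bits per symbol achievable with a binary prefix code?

Repeatedly combine the two least-probable nodes; the expected code length is the sum of the merged weights.
merge 1/40 + 3/40 → 1/10
merge 1/10 + 1/8 → 9/40
merge 1/8 + 13/80 → 23/80
merge 9/40 + 19/80 → 37/80
merge 1/4 + 23/80 → 43/80
merge 37/80 + 43/80 → 1
L = 1/10 + 9/40 + 23/80 + 37/80 + 43/80 + 1 = 209/80 = 2.6125 bits/symbol.

2.6125 bits/symbol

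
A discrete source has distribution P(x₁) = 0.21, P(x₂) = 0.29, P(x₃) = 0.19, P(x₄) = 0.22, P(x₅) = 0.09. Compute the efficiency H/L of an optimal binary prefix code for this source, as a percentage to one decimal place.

98.2%

Entropy H = −Σ p log₂ p ≈ 2.2392 bits.
Huffman merges: 9/100+19/100→7/25; 21/100+11/50→43/100; 7/25+29/100→57/100; 43/100+57/100→1. L = 57/25 ≈ 2.2800.
Efficiency = H/L = 2.2392/2.2800 = 98.2%.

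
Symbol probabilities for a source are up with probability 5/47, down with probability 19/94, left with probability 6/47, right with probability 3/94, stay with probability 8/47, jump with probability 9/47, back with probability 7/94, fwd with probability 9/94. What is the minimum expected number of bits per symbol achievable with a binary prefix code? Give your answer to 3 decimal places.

2.904 bits/symbol

Repeatedly combine the two least-probable nodes; the expected code length is the sum of the merged weights.
merge 3/94 + 7/94 → 5/47
merge 9/94 + 5/47 → 19/94
merge 5/47 + 6/47 → 11/47
merge 8/47 + 9/47 → 17/47
merge 19/94 + 19/94 → 19/47
merge 11/47 + 17/47 → 28/47
merge 19/47 + 28/47 → 1
L = 5/47 + 19/94 + 11/47 + 17/47 + 19/47 + 28/47 + 1 = 273/94 ≈ 2.904 bits/symbol.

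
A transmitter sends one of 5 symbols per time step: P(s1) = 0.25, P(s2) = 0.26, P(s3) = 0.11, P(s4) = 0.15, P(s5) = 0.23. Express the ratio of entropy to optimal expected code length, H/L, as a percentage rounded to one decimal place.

99.7%

Entropy H = −Σ p log₂ p ≈ 2.2538 bits.
Huffman merges: 11/100+3/20→13/50; 23/100+1/4→12/25; 13/50+13/50→13/25; 12/25+13/25→1. L = 113/50 ≈ 2.2600.
Efficiency = H/L = 2.2538/2.2600 = 99.7%.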